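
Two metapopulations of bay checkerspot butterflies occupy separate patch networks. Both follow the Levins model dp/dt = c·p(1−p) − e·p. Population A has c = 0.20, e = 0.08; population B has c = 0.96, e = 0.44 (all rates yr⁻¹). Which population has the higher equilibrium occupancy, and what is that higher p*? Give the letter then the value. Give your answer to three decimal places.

A, 0.600

A: p*_A = 1 − 0.08/0.20 = 0.6000.
B: p*_B = 1 − 0.44/0.96 = 0.5417.
A is higher at 0.6000.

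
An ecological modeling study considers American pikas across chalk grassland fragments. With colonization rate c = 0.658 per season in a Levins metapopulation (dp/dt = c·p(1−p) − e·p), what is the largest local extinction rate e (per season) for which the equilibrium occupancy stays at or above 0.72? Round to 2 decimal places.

0.18

1 − e/c ≥ 0.72 ⇒ e ≤ c(1 − 0.72) = 0.658 × 0.2800.
e_max = 0.1842.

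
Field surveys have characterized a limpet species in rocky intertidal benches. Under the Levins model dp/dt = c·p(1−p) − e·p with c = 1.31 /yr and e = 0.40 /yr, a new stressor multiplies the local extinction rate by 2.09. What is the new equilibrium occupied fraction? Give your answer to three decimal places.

0.362

Before: p* = 1 − 0.40/1.31 = 0.6947.
After the change, c = 1.31, e = 0.836, so p* = 1 − 0.836/1.31 = 0.3618.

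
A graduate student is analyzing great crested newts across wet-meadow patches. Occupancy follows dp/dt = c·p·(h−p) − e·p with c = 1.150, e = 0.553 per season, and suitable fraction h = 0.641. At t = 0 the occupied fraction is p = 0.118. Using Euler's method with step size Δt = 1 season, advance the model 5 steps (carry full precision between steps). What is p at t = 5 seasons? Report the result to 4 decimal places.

0.1412

Update rule: p ← p + [c·p·(h−p) − e·p]·Δt with Δt = 1.
  1  |  dp/dt·Δt = +0.005717  |  p_1 = 0.123717
  2  |  dp/dt·Δt = +0.005181  |  p_2 = 0.128898
  3  |  dp/dt·Δt = +0.004630  |  p_3 = 0.133527
  4  |  dp/dt·Δt = +0.004085  |  p_4 = 0.137613
  5  |  dp/dt·Δt = +0.003564  |  p_5 = 0.141176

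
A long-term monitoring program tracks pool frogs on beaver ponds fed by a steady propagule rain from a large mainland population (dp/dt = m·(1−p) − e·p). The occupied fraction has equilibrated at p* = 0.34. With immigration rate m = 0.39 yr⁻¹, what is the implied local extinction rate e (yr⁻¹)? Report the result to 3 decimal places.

0.757

At equilibrium m(1−p*) = e·p*, so e = m(1−p*)/p*.
e = 0.39 × 0.6600 / 0.34 = 0.7571.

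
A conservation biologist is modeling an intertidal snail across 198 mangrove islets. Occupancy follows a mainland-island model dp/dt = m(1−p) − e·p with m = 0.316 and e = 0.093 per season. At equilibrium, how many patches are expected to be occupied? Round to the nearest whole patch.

p* = m/(m+e) = 0.316/0.4090 = 0.7726.
Expected occupied patches = N × p* = 198 × 0.7726 = 152.98 ≈ 153.

153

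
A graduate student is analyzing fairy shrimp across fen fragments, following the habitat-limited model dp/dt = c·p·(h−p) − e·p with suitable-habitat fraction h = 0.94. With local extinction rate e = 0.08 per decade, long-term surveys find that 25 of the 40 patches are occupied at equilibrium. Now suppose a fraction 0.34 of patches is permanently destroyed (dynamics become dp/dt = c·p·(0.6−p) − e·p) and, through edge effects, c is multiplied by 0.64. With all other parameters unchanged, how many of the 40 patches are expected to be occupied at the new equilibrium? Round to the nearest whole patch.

4

Observed p* = 25/40 = 0.62500.
Balance c(h−p*) = e gives c = e/(0.94 − 0.62500) = 0.08/0.31500 = 0.25397.
New p* = 0.6 − e/c = 0.6 − 0.08000/0.16254 = 0.10781.
Expected occupied = 40 × 0.10781 = 4.31 ≈ 4.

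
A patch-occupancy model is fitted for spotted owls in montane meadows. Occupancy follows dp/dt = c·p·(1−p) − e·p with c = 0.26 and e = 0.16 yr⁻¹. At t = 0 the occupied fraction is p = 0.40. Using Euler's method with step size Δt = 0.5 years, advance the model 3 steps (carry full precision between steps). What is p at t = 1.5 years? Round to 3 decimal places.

Update rule: p ← p + [c·p·(1−p) − e·p]·Δt with Δt = 0.5.
t = 0.5: p = 0.40000 + (-0.00080) = 0.39920
t = 1: p = 0.39920 + (-0.00076) = 0.39844
t = 1.5: p = 0.39844 + (-0.00072) = 0.39773

0.398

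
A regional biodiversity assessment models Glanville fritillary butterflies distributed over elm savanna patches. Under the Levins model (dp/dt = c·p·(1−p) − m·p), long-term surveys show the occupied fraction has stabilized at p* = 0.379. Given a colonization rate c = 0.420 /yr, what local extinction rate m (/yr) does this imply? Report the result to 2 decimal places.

0.26

At equilibrium c(1−p*) = m.
m = 0.420 × (1 − 0.379) = 0.420 × 0.6210 = 0.2608.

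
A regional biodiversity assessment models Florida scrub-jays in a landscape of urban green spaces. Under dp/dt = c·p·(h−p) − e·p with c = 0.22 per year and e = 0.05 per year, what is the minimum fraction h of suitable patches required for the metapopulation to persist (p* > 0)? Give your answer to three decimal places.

p* = h − e/c is positive only when h > e/c.
h_min = e/c = 0.05/0.22 = 0.2273.

0.227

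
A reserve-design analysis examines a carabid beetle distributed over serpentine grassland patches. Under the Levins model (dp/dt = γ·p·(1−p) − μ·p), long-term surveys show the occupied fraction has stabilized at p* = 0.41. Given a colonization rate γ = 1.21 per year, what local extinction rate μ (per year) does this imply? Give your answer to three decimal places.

At equilibrium γ(1−p*) = μ.
μ = 1.21 × (1 − 0.41) = 1.21 × 0.5900 = 0.7139.

0.714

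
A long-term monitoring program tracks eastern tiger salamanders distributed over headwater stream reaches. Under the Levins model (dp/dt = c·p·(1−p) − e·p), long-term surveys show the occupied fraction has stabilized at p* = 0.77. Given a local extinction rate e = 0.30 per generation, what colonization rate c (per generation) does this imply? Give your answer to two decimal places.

At equilibrium c(1−p*) = e, so c = e/(1−p*).
c = 0.30/(1 − 0.77) = 0.30/0.2300 = 1.3043.

1.30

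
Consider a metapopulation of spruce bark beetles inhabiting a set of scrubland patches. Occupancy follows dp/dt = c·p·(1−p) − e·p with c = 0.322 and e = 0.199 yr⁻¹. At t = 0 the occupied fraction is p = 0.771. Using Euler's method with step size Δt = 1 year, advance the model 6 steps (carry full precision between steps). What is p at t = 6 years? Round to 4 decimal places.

0.4863

Update rule: p ← p + [c·p·(1−p) − e·p]·Δt with Δt = 1.
step 1: Δp = -0.09658, p = 0.67442
step 2: Δp = -0.06351, p = 0.61092
step 3: Δp = -0.04503, p = 0.56588
step 4: Δp = -0.03351, p = 0.53237
step 5: Δp = -0.02578, p = 0.50659
step 6: Δp = -0.02033, p = 0.48627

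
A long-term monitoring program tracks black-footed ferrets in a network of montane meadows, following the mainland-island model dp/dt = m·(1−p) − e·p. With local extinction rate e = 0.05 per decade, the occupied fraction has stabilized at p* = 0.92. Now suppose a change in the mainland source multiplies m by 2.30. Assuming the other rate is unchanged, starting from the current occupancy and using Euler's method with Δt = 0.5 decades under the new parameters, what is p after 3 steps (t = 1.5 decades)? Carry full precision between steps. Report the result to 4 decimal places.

0.9622

Balance m(1−p*) = e·p* gives m = e·p*/(1−p*) = 0.05×0.92000/0.08000 = 0.57500.
Starting from p₀ = 0.92000; update p ← p + (dp/dt)·Δt with the new parameters.
  1  |  dp/dt·Δt = +0.029900  |  p_1 = 0.949900
  2  |  dp/dt·Δt = +0.009381  |  p_2 = 0.959281
  3  |  dp/dt·Δt = +0.002943  |  p_3 = 0.962224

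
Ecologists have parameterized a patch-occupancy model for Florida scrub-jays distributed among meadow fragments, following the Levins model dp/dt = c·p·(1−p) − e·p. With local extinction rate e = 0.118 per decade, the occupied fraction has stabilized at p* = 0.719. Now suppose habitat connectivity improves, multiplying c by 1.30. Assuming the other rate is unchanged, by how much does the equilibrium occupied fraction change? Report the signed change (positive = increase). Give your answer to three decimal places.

Balance c(1−p*) = e gives c = e/(1 − 0.71900) = 0.118/0.28100 = 0.41993.
New p* = 1 − e/c = 1 − 0.11800/0.54591 = 0.78385.
Δp* = 0.78385 − 0.71900 = +0.06485.

0.065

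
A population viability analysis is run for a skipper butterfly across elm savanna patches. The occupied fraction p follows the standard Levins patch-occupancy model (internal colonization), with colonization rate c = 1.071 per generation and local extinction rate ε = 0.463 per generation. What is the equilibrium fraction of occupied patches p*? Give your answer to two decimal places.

Setting dp/dt = 0 and dividing through by p* gives c·(1−p*) = ε.
So p* = 1 − ε/c = 1 − 0.463/1.071 = 1 − 0.4323 = 0.5677.

0.57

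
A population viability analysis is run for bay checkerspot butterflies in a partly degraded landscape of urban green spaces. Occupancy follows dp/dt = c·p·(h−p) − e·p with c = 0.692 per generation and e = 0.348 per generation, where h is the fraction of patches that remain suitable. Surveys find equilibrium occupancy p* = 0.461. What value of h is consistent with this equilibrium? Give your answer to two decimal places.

0.96

At equilibrium c(h−p*) = e, so h = p* + e/c.
h = 0.461 + 0.348/0.692 = 0.461 + 0.5029 = 0.9639.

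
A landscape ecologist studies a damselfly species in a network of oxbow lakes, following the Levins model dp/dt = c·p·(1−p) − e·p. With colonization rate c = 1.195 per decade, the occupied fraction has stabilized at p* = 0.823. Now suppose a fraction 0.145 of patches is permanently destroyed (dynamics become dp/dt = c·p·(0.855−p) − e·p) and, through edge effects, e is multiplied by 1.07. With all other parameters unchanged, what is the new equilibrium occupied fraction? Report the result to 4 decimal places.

Balance c(1−p*) = e gives e = 1.195×(1 − 0.82300) = 0.21152.
New p* = 0.855 − e/c = 0.855 − 0.22633/1.19500 = 0.66560.

0.6656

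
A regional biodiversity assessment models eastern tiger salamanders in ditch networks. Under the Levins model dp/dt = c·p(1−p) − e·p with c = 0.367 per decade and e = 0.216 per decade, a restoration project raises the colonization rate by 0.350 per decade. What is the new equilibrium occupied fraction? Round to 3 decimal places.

0.699

Before: p* = 1 − 0.216/0.367 = 0.4114.
After the change, c = 0.717, e = 0.216, so p* = 1 − 0.216/0.717 = 0.6987.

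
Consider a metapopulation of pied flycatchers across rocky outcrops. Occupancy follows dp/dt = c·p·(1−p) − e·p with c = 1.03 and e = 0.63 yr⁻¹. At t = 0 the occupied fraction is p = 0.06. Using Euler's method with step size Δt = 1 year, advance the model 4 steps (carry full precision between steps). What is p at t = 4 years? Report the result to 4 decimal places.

Update rule: p ← p + [c·p·(1−p) − e·p]·Δt with Δt = 1.
t = 1: p = 0.06000 + (+0.02029) = 0.08029
t = 2: p = 0.08029 + (+0.02548) = 0.10577
t = 3: p = 0.10577 + (+0.03078) = 0.13655
t = 4: p = 0.13655 + (+0.03542) = 0.17197

0.1720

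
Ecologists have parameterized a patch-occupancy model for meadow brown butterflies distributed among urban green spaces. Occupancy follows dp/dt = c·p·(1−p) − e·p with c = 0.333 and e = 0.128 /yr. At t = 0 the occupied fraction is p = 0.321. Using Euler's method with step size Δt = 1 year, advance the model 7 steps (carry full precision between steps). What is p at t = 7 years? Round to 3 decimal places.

0.510

Update rule: p ← p + [c·p·(1−p) − e·p]·Δt with Δt = 1.
p: 0.32100 → 0.35249  (Δp = +0.03149)
p: 0.35249 → 0.38338  (Δp = +0.03089)
p: 0.38338 → 0.41303  (Δp = +0.02965)
p: 0.41303 → 0.44089  (Δp = +0.02786)
p: 0.44089 → 0.46654  (Δp = +0.02565)
p: 0.46654 → 0.48970  (Δp = +0.02316)
p: 0.48970 → 0.51024  (Δp = +0.02053)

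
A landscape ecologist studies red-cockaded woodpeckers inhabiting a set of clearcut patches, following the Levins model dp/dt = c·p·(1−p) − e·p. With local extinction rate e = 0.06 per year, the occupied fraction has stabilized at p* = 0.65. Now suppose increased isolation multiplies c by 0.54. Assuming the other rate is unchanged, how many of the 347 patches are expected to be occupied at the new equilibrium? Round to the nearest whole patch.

122

Balance c(1−p*) = e gives c = e/(1 − 0.65000) = 0.06/0.35000 = 0.17143.
New p* = 1 − e/c = 1 − 0.06000/0.09257 = 0.35184.
Expected occupied = 347 × 0.35184 = 122.09 ≈ 122.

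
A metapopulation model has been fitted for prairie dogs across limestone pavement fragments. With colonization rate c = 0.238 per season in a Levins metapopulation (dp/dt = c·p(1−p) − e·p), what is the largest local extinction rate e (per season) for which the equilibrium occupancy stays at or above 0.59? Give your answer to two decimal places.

1 − e/c ≥ 0.59 ⇒ e ≤ c(1 − 0.59) = 0.238 × 0.4100.
e_max = 0.0976.

0.10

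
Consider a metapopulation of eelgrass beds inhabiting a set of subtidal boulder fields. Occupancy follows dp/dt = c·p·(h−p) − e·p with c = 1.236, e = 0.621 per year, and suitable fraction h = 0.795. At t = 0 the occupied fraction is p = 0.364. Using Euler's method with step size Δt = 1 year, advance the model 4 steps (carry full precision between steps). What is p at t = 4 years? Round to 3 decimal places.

0.301

Update rule: p ← p + [c·p·(h−p) − e·p]·Δt with Δt = 1.
  1  |  dp/dt·Δt = -0.032135  |  p_1 = 0.331865
  2  |  dp/dt·Δt = -0.016117  |  p_2 = 0.315748
  3  |  dp/dt·Δt = -0.009044  |  p_3 = 0.306703
  4  |  dp/dt·Δt = -0.005357  |  p_4 = 0.301347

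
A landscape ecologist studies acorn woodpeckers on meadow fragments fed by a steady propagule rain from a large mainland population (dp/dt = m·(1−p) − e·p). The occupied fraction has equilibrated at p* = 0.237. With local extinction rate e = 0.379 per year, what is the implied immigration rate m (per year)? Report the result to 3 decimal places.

0.118

At equilibrium m(1−p*) = e·p*, so m = e·p*/(1−p*).
m = 0.379 × 0.237 / 0.7630 = 0.0898/0.7630 = 0.1177.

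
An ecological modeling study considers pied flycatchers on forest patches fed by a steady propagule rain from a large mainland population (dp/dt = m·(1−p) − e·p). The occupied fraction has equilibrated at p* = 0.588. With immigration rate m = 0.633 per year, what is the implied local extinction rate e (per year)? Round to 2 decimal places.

0.44

At equilibrium m(1−p*) = e·p*, so e = m(1−p*)/p*.
e = 0.633 × 0.4120 / 0.588 = 0.4435.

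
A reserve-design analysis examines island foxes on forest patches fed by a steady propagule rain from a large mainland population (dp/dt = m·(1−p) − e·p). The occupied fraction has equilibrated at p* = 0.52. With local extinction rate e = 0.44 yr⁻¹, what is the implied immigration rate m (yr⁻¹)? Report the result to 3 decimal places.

At equilibrium m(1−p*) = e·p*, so m = e·p*/(1−p*).
m = 0.44 × 0.52 / 0.4800 = 0.2288/0.4800 = 0.4767.

0.477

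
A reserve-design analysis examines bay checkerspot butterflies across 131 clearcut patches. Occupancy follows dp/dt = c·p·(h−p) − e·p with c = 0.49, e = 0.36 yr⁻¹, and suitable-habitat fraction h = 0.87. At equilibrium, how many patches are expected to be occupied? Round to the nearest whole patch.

p* = h − e/c = 0.87 − 0.7347 = 0.1353.
Expected occupied patches = N × p* = 131 × 0.1353 = 17.73 ≈ 18.

18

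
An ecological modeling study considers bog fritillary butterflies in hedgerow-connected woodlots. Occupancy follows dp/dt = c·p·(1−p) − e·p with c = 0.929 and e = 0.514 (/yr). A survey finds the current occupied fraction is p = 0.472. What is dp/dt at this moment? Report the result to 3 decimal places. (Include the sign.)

Colonization term: c·p·(1−p) = 0.929×0.472×0.5280 = 0.23152.
Extinction term: e·p = 0.24261.
dp/dt = 0.23152 − 0.24261 = -0.01109.

-0.011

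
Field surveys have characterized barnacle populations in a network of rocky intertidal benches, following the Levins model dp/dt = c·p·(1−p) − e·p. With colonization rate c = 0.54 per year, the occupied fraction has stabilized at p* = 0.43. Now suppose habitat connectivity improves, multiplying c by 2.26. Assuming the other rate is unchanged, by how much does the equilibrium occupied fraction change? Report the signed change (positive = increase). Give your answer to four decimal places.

Balance c(1−p*) = e gives e = 0.54×(1 − 0.43000) = 0.30780.
New p* = 1 − e/c = 1 − 0.30780/1.22040 = 0.74779.
Δp* = 0.74779 − 0.43000 = +0.31779.

0.3178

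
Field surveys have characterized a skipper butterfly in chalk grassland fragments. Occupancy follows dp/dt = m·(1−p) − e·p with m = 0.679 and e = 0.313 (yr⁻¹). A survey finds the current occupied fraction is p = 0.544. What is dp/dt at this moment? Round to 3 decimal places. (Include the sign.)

Colonization term: m·(1−p) = 0.679×0.4560 = 0.30962.
Extinction term: e·p = 0.17027.
dp/dt = 0.30962 − 0.17027 = 0.13935.

0.139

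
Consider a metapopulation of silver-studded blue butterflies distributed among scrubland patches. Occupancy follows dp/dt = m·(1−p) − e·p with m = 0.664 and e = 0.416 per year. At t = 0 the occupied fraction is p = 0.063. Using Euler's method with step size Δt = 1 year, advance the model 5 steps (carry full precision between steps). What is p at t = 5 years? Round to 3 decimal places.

0.615

Update rule: p ← p + [m·(1−p) − e·p]·Δt with Δt = 1.
p: 0.06300 → 0.65896  (Δp = +0.59596)
p: 0.65896 → 0.61128  (Δp = -0.04768)
p: 0.61128 → 0.61510  (Δp = +0.00381)
p: 0.61510 → 0.61479  (Δp = -0.00031)
p: 0.61479 → 0.61482  (Δp = +0.00002)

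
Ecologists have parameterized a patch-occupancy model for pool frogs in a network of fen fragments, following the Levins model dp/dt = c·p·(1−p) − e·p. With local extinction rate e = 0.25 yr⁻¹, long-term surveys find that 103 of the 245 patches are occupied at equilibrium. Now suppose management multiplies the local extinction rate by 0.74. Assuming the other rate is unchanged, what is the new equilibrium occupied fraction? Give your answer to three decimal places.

0.571

Observed p* = 103/245 = 0.42041.
Balance c(1−p*) = e gives c = e/(1 − 0.42041) = 0.25/0.57959 = 0.43134.
New p* = 1 − e/c = 1 − 0.18500/0.43134 = 0.57110.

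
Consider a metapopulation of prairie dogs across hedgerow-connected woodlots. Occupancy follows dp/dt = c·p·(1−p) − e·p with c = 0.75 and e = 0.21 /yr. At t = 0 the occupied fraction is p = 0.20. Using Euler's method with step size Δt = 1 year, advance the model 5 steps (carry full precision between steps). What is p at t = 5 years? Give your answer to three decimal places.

Update rule: p ← p + [c·p·(1−p) − e·p]·Δt with Δt = 1.
t = 1: p = 0.20000 + (+0.07800) = 0.27800
t = 2: p = 0.27800 + (+0.09216) = 0.37016
t = 3: p = 0.37016 + (+0.09712) = 0.46728
t = 4: p = 0.46728 + (+0.08857) = 0.55585
t = 5: p = 0.55585 + (+0.06843) = 0.62428

0.624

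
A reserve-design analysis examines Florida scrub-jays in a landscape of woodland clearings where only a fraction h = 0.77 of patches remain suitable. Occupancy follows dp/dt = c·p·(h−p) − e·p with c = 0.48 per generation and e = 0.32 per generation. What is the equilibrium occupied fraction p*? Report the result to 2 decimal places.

0.10

Setting dp/dt = 0 and dividing by p* gives c·(h−p*) = e.
So p* = h − e/c = 0.77 − 0.32/0.48 = 0.77 − 0.6667 = 0.1033.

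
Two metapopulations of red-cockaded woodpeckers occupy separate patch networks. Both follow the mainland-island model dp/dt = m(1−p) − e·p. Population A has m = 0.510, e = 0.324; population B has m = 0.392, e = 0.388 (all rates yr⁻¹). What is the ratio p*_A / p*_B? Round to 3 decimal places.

A: p*_A = m/(m+e) = 0.510/0.8340 = 0.6115.
B: p*_B = 0.392/0.7800 = 0.5026.
p*_A / p*_B = 0.6115/0.5026 = 1.2168.

1.217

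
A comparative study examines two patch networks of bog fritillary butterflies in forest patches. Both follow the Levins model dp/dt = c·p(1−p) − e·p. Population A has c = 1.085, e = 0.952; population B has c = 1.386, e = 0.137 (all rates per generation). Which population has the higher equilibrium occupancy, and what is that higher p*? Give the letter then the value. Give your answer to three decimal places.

A: p*_A = 1 − 0.952/1.085 = 0.1226.
B: p*_B = 1 − 0.137/1.386 = 0.9012.
B is higher at 0.9012.

B, 0.901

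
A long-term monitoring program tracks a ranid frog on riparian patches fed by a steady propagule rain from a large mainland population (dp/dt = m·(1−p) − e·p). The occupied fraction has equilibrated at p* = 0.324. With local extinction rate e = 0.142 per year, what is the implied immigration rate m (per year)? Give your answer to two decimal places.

0.07

At equilibrium m(1−p*) = e·p*, so m = e·p*/(1−p*).
m = 0.142 × 0.324 / 0.6760 = 0.0460/0.6760 = 0.0681.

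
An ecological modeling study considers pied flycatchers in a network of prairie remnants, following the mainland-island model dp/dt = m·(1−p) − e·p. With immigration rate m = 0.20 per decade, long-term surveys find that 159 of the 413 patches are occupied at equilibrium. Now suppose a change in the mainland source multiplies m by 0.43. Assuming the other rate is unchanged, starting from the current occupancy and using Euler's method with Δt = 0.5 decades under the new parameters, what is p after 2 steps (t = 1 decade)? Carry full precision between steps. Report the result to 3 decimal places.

0.322

Observed p* = 159/413 = 0.38499.
Balance m(1−p*) = e·p* gives e = m(1−p*)/p* = 0.20×0.61501/0.38499 = 0.31950.
Starting from p₀ = 0.38499; update p ← p + (dp/dt)·Δt with the new parameters.
p: 0.38499 → 0.34993  (Δp = -0.03506)
p: 0.34993 → 0.32198  (Δp = -0.02795)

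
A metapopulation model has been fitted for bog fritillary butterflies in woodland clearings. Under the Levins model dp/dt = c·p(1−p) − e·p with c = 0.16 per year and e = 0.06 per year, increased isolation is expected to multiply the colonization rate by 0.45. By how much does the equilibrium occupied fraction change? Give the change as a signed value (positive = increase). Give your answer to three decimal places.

Before: p* = 1 − 0.06/0.16 = 0.6250.
After the change, c = 0.072, e = 0.06, so p* = 1 − 0.06/0.072 = 0.1667.
Δp* = 0.1667 − 0.6250 = -0.4583.

-0.458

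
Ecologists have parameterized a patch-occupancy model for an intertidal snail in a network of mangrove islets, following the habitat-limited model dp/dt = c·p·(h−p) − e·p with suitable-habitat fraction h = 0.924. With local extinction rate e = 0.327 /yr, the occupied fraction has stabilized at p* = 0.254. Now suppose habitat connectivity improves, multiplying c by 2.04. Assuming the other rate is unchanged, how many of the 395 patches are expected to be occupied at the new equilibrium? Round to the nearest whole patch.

235

Balance c(h−p*) = e gives c = e/(0.924 − 0.25400) = 0.327/0.67000 = 0.48806.
New p* = 0.924 − e/c = 0.924 − 0.32700/0.99564 = 0.59557.
Expected occupied = 395 × 0.59557 = 235.25 ≈ 235.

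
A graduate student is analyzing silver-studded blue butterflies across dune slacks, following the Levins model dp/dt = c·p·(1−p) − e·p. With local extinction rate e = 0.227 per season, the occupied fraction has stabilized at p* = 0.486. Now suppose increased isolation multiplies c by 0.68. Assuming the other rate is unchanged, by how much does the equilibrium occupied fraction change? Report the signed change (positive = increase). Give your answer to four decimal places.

-0.2419

Balance c(1−p*) = e gives c = e/(1 − 0.48600) = 0.227/0.51400 = 0.44163.
New p* = 1 − e/c = 1 − 0.22700/0.30031 = 0.24411.
Δp* = 0.24411 − 0.48600 = -0.24189.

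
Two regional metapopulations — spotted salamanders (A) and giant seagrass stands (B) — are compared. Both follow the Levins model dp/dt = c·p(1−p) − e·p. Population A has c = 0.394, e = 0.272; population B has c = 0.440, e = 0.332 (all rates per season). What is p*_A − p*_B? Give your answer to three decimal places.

0.064

A: p*_A = 1 − 0.272/0.394 = 0.3096.
B: p*_B = 1 − 0.332/0.440 = 0.2455.
p*_A − p*_B = 0.3096 − 0.2455 = 0.0642.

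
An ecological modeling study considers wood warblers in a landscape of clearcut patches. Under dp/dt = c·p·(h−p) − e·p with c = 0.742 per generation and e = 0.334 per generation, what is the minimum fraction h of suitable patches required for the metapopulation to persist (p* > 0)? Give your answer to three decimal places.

p* = h − e/c is positive only when h > e/c.
h_min = e/c = 0.334/0.742 = 0.4501.

0.450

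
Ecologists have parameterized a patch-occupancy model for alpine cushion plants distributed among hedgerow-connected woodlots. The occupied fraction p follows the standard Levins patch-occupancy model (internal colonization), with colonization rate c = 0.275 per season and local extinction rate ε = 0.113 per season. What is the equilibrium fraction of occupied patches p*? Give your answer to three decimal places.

At equilibrium, colonization balances extinction: c·p*·(1−p*) = ε·p*.
So p* = 1 − ε/c = 1 − 0.113/0.275 = 1 − 0.4109 = 0.5891.

0.589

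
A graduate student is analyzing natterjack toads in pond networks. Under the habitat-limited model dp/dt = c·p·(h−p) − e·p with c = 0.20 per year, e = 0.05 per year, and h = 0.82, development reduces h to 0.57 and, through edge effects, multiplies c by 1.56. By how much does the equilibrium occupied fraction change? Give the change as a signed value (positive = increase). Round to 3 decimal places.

Before: p* = h − e/c = 0.82 − 0.05/0.20 = 0.82 − 0.2500 = 0.5700.
After: c = 0.312, e = 0.05, h = 0.57; p* = 0.57 − 0.05/0.312 = 0.4097.
Δp* = 0.4097 − 0.5700 = -0.1603.

-0.160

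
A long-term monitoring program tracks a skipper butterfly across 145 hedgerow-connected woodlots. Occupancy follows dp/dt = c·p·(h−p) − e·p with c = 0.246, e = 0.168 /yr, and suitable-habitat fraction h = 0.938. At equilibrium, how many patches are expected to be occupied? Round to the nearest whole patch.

p* = h − e/c = 0.938 − 0.6829 = 0.2551.
Expected occupied patches = N × p* = 145 × 0.2551 = 36.99 ≈ 37.

37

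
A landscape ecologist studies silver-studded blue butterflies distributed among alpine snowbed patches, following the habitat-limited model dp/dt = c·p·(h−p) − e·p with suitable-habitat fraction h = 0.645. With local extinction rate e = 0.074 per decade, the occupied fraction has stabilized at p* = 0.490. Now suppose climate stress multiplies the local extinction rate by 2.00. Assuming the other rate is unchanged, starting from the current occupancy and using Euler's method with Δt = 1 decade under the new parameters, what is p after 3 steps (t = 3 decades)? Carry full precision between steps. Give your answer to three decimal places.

0.409

Balance c(h−p*) = e gives c = e/(0.645 − 0.49000) = 0.074/0.15500 = 0.47742.
Starting from p₀ = 0.49000; update p ← p + (dp/dt)·Δt with the new parameters.
t = 1: p = 0.49000 + (-0.03626) = 0.45374
t = 2: p = 0.45374 + (-0.02572) = 0.42802
t = 3: p = 0.42802 + (-0.01901) = 0.40901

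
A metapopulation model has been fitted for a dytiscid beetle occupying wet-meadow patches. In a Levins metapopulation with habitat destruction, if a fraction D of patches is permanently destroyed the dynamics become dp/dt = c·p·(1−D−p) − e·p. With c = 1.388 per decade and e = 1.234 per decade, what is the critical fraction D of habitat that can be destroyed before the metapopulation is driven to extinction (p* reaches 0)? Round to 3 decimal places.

The nontrivial equilibrium is p* = (1−D) − e/c; extinction occurs when this hits zero.
So D_crit = 1 − e/c = 1 − 1.234/1.388 = 1 − 0.8890 = 0.1110.
This equals the undisturbed p*, a classic result of Lande's extension.

0.111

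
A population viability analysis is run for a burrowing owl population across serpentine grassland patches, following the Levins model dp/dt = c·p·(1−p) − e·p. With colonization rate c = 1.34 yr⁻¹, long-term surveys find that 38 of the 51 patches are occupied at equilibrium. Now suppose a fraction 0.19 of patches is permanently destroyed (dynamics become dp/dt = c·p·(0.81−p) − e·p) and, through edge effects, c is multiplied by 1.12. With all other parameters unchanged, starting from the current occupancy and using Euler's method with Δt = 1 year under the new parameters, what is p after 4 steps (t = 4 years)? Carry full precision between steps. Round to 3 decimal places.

0.582

Observed p* = 38/51 = 0.74510.
Balance c(1−p*) = e gives e = 1.34×(1 − 0.74510) = 0.34157.
Starting from p₀ = 0.74510; update p ← p + (dp/dt)·Δt with the new parameters.
p: 0.74510 → 0.56317  (Δp = -0.18193)
p: 0.56317 → 0.57943  (Δp = +0.01626)
p: 0.57943 → 0.58202  (Δp = +0.00259)
p: 0.58202 → 0.58236  (Δp = +0.00034)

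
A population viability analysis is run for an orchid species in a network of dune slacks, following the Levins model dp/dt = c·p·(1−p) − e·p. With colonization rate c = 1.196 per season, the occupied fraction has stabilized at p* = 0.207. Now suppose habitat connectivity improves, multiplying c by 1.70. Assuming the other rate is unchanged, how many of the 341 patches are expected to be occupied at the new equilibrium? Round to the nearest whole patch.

182

Balance c(1−p*) = e gives e = 1.196×(1 − 0.20700) = 0.94843.
New p* = 1 − e/c = 1 − 0.94843/2.03320 = 0.53353.
Expected occupied = 341 × 0.53353 = 181.93 ≈ 182.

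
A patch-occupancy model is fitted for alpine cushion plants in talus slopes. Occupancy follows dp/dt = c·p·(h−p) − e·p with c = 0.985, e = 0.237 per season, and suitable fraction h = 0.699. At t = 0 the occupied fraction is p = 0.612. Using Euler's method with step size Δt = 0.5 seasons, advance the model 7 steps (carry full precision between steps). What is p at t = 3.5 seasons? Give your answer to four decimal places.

0.4769

Update rule: p ← p + [c·p·(h−p) − e·p]·Δt with Δt = 0.5.
t = 0.5: p = 0.61200 + (-0.04630) = 0.56570
t = 1: p = 0.56570 + (-0.02990) = 0.53580
t = 1.5: p = 0.53580 + (-0.02043) = 0.51538
t = 2: p = 0.51538 + (-0.01446) = 0.50091
t = 2.5: p = 0.50091 + (-0.01049) = 0.49042
t = 3: p = 0.49042 + (-0.00774) = 0.48269
t = 3.5: p = 0.48269 + (-0.00578) = 0.47691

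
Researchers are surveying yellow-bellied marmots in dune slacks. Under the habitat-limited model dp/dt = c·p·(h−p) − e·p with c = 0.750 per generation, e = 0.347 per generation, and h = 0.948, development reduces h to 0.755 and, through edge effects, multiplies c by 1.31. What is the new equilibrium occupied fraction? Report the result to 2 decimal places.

Before: p* = h − e/c = 0.948 − 0.347/0.750 = 0.948 − 0.4627 = 0.4853.
After: c = 0.9825, e = 0.347, h = 0.755; p* = 0.755 − 0.347/0.9825 = 0.4018.

0.40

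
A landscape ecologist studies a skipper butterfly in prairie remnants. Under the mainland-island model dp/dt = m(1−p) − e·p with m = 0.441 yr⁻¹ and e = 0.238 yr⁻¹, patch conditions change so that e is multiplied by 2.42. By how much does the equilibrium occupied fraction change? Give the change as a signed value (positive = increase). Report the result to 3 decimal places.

Before: p* = 0.441/(0.441+0.238) = 0.6495.
After: m = 0.441, e = 0.57596; p* = 0.441/1.0170 = 0.4336.
Δp* = 0.4336 − 0.6495 = -0.2158.

-0.216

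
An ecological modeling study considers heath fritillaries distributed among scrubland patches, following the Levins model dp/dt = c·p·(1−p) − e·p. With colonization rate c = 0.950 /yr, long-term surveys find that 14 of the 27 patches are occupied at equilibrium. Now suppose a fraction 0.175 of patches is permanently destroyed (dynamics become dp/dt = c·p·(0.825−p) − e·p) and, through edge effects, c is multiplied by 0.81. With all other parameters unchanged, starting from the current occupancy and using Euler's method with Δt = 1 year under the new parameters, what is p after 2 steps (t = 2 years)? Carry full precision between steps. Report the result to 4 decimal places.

0.3499

Observed p* = 14/27 = 0.51852.
Balance c(1−p*) = e gives e = 0.950×(1 − 0.51852) = 0.45741.
Starting from p₀ = 0.51852; update p ← p + (dp/dt)·Δt with the new parameters.
p: 0.51852 → 0.40363  (Δp = -0.11489)
p: 0.40363 → 0.34988  (Δp = -0.05375)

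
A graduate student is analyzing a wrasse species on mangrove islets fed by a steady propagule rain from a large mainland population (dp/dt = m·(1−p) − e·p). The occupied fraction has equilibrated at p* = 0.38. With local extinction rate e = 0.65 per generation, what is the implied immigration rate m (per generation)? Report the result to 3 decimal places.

At equilibrium m(1−p*) = e·p*, so m = e·p*/(1−p*).
m = 0.65 × 0.38 / 0.6200 = 0.2470/0.6200 = 0.3984.

0.398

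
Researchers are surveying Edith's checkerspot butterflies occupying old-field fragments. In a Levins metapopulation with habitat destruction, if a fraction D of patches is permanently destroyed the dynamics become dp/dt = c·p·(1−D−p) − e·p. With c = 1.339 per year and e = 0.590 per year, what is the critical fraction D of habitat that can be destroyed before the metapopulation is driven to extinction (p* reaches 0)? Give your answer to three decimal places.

The nontrivial equilibrium is p* = (1−D) − e/c; extinction occurs when this hits zero.
So D_crit = 1 − e/c = 1 − 0.590/1.339 = 1 − 0.4406 = 0.5594.
This equals the undisturbed p*, a classic result of Lande's extension.

0.559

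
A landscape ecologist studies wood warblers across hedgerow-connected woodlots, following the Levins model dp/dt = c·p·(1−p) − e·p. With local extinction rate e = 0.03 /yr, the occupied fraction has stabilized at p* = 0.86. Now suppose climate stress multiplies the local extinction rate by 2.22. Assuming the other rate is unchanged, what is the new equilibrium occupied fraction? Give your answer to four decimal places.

Balance c(1−p*) = e gives c = e/(1 − 0.86000) = 0.03/0.14000 = 0.21429.
New p* = 1 − e/c = 1 − 0.06660/0.21429 = 0.68921.

0.6892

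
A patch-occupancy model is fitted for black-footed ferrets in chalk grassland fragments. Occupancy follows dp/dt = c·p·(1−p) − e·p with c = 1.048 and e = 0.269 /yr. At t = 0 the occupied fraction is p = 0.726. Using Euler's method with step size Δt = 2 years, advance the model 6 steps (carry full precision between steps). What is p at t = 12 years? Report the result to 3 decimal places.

0.743

Update rule: p ← p + [c·p·(1−p) − e·p]·Δt with Δt = 2.
p: 0.72600 → 0.75236  (Δp = +0.02636)
p: 0.75236 → 0.73811  (Δp = -0.01425)
p: 0.73811 → 0.74617  (Δp = +0.00807)
p: 0.74617 → 0.74171  (Δp = -0.00446)
p: 0.74171 → 0.74421  (Δp = +0.00250)
p: 0.74421 → 0.74282  (Δp = -0.00139)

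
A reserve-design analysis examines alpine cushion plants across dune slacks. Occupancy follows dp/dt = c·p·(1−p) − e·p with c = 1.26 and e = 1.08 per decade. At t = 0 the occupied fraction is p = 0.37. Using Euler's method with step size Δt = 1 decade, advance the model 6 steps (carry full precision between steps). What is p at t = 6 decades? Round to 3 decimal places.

Update rule: p ← p + [c·p·(1−p) − e·p]·Δt with Δt = 1.
  1  |  dp/dt·Δt = -0.105894  |  p_1 = 0.264106
  2  |  dp/dt·Δt = -0.040348  |  p_2 = 0.223758
  3  |  dp/dt·Δt = -0.022809  |  p_3 = 0.200949
  4  |  dp/dt·Δt = -0.014709  |  p_4 = 0.186240
  5  |  dp/dt·Δt = -0.010180  |  p_5 = 0.176060
  6  |  dp/dt·Δt = -0.007366  |  p_6 = 0.168694

0.169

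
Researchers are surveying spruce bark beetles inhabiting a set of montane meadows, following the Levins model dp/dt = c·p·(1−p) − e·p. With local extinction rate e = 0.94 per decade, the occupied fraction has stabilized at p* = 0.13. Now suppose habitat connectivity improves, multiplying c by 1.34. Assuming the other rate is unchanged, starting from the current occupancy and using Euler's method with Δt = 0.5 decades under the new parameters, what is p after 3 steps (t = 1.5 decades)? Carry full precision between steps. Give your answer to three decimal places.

Balance c(1−p*) = e gives c = e/(1 − 0.13000) = 0.94/0.87000 = 1.08046.
Starting from p₀ = 0.13000; update p ← p + (dp/dt)·Δt with the new parameters.
step 1: Δp = +0.02077, p = 0.15077
step 2: Δp = +0.02183, p = 0.17260
step 3: Δp = +0.02226, p = 0.19486

0.195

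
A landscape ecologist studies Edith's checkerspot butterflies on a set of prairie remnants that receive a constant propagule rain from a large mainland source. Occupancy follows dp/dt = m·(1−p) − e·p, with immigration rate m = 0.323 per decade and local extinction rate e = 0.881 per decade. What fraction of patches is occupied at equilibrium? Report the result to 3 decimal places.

0.268

At equilibrium the propagule rain into empty patches balances local extinction: m(1−p*) = e·p*.
p* = m/(m+e) = 0.323/(0.323+0.881) = 0.323/1.2040 = 0.2683.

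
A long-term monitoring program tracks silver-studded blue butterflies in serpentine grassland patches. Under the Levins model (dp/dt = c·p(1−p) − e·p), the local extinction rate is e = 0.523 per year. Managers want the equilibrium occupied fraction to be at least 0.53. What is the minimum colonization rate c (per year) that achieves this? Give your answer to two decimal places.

1.11

p* = 1 − e/c ≥ 0.53 requires e/c ≤ 0.4700, i.e. c ≥ e/0.4700.
c_min = 0.523/0.4700 = 1.1128.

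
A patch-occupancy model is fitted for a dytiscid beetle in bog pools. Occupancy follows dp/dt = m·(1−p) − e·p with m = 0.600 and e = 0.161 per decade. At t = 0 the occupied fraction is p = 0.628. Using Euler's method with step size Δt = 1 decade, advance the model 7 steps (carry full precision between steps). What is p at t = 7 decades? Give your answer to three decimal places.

Update rule: p ← p + [m·(1−p) − e·p]·Δt with Δt = 1.
p: 0.62800 → 0.75009  (Δp = +0.12209)
p: 0.75009 → 0.77927  (Δp = +0.02918)
p: 0.77927 → 0.78625  (Δp = +0.00697)
p: 0.78625 → 0.78791  (Δp = +0.00167)
p: 0.78791 → 0.78831  (Δp = +0.00040)
p: 0.78831 → 0.78841  (Δp = +0.00010)
p: 0.78841 → 0.78843  (Δp = +0.00002)

0.788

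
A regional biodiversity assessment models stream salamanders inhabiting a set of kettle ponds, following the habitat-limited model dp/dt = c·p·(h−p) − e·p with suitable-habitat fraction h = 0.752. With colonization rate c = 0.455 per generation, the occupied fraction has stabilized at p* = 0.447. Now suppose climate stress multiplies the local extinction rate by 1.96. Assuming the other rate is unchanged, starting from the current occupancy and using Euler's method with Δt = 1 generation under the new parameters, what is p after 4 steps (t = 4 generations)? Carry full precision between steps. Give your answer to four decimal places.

Balance c(h−p*) = e gives e = 0.455×(0.752 − 0.44700) = 0.13878.
Starting from p₀ = 0.44700; update p ← p + (dp/dt)·Δt with the new parameters.
t = 1: p = 0.44700 + (-0.05955) = 0.38745
t = 2: p = 0.38745 + (-0.04112) = 0.34633
t = 3: p = 0.34633 + (-0.03028) = 0.31605
t = 4: p = 0.31605 + (-0.02328) = 0.29278

0.2928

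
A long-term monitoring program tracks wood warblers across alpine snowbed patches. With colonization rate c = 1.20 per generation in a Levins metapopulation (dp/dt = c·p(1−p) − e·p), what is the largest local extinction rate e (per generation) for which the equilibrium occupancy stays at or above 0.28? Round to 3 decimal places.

0.864

1 − e/c ≥ 0.28 ⇒ e ≤ c(1 − 0.28) = 1.20 × 0.7200.
e_max = 0.8640.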